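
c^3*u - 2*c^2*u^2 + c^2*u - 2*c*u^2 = c*(c - 2*u)*(c*u + u)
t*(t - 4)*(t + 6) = t^3 + 2*t^2 - 24*t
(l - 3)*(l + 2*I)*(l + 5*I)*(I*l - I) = I*l^4 - 7*l^3 - 4*I*l^3 + 28*l^2 - 7*I*l^2 - 21*l + 40*I*l - 30*I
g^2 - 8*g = g*(g - 8)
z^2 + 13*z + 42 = (z + 6)*(z + 7)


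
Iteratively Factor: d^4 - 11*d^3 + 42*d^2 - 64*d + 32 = (d - 2)*(d^3 - 9*d^2 + 24*d - 16) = (d - 4)*(d - 2)*(d^2 - 5*d + 4) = (d - 4)*(d - 2)*(d - 1)*(d - 4)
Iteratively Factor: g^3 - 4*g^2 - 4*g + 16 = (g + 2)*(g^2 - 6*g + 8) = (g - 2)*(g + 2)*(g - 4)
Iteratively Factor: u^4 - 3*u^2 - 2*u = (u + 1)*(u^3 - u^2 - 2*u) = (u + 1)^2*(u^2 - 2*u) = u*(u + 1)^2*(u - 2)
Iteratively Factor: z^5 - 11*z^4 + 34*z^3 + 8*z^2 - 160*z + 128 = (z - 4)*(z^4 - 7*z^3 + 6*z^2 + 32*z - 32) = (z - 4)*(z + 2)*(z^3 - 9*z^2 + 24*z - 16) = (z - 4)^2*(z + 2)*(z^2 - 5*z + 4) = (z - 4)^2*(z - 1)*(z + 2)*(z - 4)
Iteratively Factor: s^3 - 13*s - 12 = (s - 4)*(s^2 + 4*s + 3) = (s - 4)*(s + 1)*(s + 3)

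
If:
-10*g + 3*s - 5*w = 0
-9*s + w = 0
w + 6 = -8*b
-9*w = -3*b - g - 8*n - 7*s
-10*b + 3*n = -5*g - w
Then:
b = -462/1061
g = 1246/1061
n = -8180/3183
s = -890/3183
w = -2670/1061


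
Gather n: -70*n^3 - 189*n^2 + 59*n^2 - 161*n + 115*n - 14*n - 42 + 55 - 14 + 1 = -70*n^3 - 130*n^2 - 60*n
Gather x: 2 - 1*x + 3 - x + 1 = 6 - 2*x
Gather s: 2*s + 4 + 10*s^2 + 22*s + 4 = 10*s^2 + 24*s + 8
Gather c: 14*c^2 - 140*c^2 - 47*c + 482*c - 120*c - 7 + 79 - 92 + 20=-126*c^2 + 315*c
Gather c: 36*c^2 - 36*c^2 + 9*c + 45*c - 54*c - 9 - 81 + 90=0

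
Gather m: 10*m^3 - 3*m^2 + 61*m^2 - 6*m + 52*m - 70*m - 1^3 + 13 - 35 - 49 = 10*m^3 + 58*m^2 - 24*m - 72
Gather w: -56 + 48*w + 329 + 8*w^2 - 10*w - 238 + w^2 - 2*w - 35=9*w^2 + 36*w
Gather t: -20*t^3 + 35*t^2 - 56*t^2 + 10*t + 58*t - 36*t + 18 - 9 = -20*t^3 - 21*t^2 + 32*t + 9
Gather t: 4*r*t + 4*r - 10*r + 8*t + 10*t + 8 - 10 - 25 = -6*r + t*(4*r + 18) - 27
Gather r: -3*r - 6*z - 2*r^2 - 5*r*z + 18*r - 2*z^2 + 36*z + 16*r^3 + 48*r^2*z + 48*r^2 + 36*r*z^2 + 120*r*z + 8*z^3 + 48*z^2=16*r^3 + r^2*(48*z + 46) + r*(36*z^2 + 115*z + 15) + 8*z^3 + 46*z^2 + 30*z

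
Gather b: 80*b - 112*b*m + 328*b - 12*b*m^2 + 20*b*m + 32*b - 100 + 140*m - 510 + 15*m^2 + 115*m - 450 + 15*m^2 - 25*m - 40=b*(-12*m^2 - 92*m + 440) + 30*m^2 + 230*m - 1100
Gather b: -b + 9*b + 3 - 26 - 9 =8*b - 32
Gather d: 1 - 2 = -1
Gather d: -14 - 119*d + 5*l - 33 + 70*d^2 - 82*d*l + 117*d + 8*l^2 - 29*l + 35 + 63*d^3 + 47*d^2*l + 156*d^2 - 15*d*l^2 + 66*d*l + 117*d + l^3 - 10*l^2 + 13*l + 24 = 63*d^3 + d^2*(47*l + 226) + d*(-15*l^2 - 16*l + 115) + l^3 - 2*l^2 - 11*l + 12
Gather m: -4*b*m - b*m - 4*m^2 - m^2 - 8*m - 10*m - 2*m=-5*m^2 + m*(-5*b - 20)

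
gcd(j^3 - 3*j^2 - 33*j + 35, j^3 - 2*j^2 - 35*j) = j^2 - 2*j - 35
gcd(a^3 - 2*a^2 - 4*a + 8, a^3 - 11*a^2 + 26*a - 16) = a - 2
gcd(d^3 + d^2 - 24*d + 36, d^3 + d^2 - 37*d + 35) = 1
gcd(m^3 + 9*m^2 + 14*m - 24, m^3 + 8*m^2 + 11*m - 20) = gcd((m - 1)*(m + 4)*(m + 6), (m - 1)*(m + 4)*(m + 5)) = m^2 + 3*m - 4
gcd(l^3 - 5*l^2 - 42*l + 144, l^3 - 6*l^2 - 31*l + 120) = l^2 - 11*l + 24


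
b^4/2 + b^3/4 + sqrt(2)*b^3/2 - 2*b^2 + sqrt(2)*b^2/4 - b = b*(b/2 + sqrt(2))*(b + 1/2)*(b - sqrt(2))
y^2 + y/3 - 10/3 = (y - 5/3)*(y + 2)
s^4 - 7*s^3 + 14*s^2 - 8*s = s*(s - 4)*(s - 2)*(s - 1)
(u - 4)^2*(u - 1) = u^3 - 9*u^2 + 24*u - 16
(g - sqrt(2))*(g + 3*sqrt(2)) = g^2 + 2*sqrt(2)*g - 6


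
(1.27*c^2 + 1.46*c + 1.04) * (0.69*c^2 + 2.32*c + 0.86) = 0.8763*c^4 + 3.9538*c^3 + 5.197*c^2 + 3.6684*c + 0.8944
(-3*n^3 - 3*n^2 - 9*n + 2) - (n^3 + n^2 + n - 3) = -4*n^3 - 4*n^2 - 10*n + 5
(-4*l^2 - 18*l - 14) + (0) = -4*l^2 - 18*l - 14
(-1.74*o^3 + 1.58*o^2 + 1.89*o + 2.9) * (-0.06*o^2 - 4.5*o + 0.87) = 0.1044*o^5 + 7.7352*o^4 - 8.7372*o^3 - 7.3044*o^2 - 11.4057*o + 2.523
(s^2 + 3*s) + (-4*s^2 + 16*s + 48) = -3*s^2 + 19*s + 48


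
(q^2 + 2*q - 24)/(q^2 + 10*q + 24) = (q - 4)/(q + 4)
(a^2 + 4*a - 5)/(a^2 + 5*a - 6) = (a + 5)/(a + 6)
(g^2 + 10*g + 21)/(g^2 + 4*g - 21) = (g + 3)/(g - 3)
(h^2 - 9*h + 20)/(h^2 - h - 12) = (h - 5)/(h + 3)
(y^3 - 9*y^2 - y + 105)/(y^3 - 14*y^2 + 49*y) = (y^2 - 2*y - 15)/(y*(y - 7))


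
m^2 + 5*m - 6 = (m - 1)*(m + 6)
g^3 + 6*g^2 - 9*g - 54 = (g - 3)*(g + 3)*(g + 6)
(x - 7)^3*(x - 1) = x^4 - 22*x^3 + 168*x^2 - 490*x + 343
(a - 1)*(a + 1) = a^2 - 1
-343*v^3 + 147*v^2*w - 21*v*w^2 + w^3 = (-7*v + w)^3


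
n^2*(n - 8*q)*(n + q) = n^4 - 7*n^3*q - 8*n^2*q^2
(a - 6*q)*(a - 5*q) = a^2 - 11*a*q + 30*q^2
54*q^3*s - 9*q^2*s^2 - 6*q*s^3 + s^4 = s*(-6*q + s)*(-3*q + s)*(3*q + s)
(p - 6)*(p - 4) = p^2 - 10*p + 24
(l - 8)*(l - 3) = l^2 - 11*l + 24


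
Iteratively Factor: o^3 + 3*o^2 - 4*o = (o - 1)*(o^2 + 4*o) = (o - 1)*(o + 4)*(o)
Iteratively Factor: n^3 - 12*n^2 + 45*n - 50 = (n - 5)*(n^2 - 7*n + 10) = (n - 5)^2*(n - 2)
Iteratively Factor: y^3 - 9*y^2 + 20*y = (y - 5)*(y^2 - 4*y) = (y - 5)*(y - 4)*(y)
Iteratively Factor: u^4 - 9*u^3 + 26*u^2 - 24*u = (u - 2)*(u^3 - 7*u^2 + 12*u) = (u - 3)*(u - 2)*(u^2 - 4*u) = u*(u - 3)*(u - 2)*(u - 4)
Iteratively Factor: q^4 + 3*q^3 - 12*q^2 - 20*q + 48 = (q - 2)*(q^3 + 5*q^2 - 2*q - 24) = (q - 2)*(q + 4)*(q^2 + q - 6) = (q - 2)^2*(q + 4)*(q + 3)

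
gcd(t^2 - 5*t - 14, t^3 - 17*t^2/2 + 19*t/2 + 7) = t - 7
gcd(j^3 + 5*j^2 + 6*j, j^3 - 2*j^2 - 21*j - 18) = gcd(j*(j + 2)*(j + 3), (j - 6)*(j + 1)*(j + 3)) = j + 3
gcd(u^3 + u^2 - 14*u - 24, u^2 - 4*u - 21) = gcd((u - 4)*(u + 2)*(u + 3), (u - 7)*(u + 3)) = u + 3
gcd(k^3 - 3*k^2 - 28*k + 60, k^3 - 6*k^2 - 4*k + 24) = k^2 - 8*k + 12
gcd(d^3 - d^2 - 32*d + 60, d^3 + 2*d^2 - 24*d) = d + 6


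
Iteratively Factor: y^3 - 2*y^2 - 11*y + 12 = (y + 3)*(y^2 - 5*y + 4) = (y - 1)*(y + 3)*(y - 4)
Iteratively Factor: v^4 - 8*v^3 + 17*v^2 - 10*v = (v - 5)*(v^3 - 3*v^2 + 2*v) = (v - 5)*(v - 1)*(v^2 - 2*v) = v*(v - 5)*(v - 1)*(v - 2)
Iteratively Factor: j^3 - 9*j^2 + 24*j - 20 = (j - 5)*(j^2 - 4*j + 4) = (j - 5)*(j - 2)*(j - 2)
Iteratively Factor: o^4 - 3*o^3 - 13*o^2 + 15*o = (o)*(o^3 - 3*o^2 - 13*o + 15) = o*(o - 5)*(o^2 + 2*o - 3) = o*(o - 5)*(o - 1)*(o + 3)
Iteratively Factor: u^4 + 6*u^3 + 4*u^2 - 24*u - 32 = (u + 2)*(u^3 + 4*u^2 - 4*u - 16) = (u + 2)*(u + 4)*(u^2 - 4) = (u + 2)^2*(u + 4)*(u - 2)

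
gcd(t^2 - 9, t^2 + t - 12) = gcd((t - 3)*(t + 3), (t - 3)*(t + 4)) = t - 3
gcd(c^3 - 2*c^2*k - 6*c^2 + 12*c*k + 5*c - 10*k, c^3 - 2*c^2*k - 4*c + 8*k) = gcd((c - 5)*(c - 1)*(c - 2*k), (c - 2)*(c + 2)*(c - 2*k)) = c - 2*k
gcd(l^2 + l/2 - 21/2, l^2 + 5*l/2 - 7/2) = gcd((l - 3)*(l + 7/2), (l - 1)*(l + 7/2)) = l + 7/2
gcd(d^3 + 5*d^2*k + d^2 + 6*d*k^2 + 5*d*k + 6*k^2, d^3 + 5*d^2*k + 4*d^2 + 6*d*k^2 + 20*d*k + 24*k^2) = d^2 + 5*d*k + 6*k^2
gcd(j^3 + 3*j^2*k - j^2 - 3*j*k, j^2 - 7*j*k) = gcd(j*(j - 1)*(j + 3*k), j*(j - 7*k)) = j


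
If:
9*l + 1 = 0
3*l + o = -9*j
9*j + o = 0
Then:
No Solution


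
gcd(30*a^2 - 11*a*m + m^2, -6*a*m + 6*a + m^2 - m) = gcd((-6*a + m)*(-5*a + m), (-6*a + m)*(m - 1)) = 6*a - m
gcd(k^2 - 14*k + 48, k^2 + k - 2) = 1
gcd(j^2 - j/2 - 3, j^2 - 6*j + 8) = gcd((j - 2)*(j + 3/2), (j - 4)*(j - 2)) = j - 2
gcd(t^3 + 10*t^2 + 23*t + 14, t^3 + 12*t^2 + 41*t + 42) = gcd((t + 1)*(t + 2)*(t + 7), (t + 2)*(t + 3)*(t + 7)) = t^2 + 9*t + 14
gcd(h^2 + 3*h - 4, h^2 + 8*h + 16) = h + 4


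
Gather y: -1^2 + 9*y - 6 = 9*y - 7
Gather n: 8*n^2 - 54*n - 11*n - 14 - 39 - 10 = 8*n^2 - 65*n - 63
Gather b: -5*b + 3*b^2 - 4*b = 3*b^2 - 9*b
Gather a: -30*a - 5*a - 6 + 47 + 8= 49 - 35*a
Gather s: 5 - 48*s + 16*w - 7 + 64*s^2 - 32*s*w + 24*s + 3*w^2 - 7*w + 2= 64*s^2 + s*(-32*w - 24) + 3*w^2 + 9*w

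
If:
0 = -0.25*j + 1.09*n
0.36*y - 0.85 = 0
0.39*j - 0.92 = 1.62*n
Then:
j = 49.89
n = 11.44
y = 2.36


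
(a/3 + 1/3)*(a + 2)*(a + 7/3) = a^3/3 + 16*a^2/9 + 3*a + 14/9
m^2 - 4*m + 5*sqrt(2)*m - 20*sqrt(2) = (m - 4)*(m + 5*sqrt(2))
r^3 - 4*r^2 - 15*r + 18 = (r - 6)*(r - 1)*(r + 3)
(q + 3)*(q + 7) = q^2 + 10*q + 21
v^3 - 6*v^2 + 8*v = v*(v - 4)*(v - 2)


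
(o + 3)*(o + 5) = o^2 + 8*o + 15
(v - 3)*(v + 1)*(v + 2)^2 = v^4 + 2*v^3 - 7*v^2 - 20*v - 12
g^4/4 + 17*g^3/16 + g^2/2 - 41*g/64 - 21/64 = (g/4 + 1/4)*(g - 3/4)*(g + 1/2)*(g + 7/2)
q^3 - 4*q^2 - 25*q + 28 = (q - 7)*(q - 1)*(q + 4)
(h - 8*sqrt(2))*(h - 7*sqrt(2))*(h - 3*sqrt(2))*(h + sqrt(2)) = h^4 - 17*sqrt(2)*h^3 + 166*h^2 - 134*sqrt(2)*h - 672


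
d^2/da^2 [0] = 0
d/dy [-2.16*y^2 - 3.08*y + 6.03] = -4.32*y - 3.08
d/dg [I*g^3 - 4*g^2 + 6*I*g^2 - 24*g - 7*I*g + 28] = 3*I*g^2 + g*(-8 + 12*I) - 24 - 7*I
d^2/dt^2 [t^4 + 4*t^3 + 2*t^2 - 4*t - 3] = 12*t^2 + 24*t + 4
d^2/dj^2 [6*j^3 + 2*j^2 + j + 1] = 36*j + 4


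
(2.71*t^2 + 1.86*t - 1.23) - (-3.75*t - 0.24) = 2.71*t^2 + 5.61*t - 0.99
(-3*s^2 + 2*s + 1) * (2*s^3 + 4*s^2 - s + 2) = -6*s^5 - 8*s^4 + 13*s^3 - 4*s^2 + 3*s + 2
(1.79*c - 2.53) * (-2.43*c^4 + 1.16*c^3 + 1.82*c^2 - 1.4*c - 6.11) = -4.3497*c^5 + 8.2243*c^4 + 0.323*c^3 - 7.1106*c^2 - 7.3949*c + 15.4583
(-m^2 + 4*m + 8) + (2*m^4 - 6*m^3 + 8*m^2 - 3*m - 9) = 2*m^4 - 6*m^3 + 7*m^2 + m - 1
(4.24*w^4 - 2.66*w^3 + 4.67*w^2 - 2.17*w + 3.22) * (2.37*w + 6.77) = 10.0488*w^5 + 22.4006*w^4 - 6.9403*w^3 + 26.473*w^2 - 7.0595*w + 21.7994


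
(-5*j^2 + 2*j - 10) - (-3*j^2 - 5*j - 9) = -2*j^2 + 7*j - 1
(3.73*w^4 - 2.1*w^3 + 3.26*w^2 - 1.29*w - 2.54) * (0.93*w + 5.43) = 3.4689*w^5 + 18.3009*w^4 - 8.3712*w^3 + 16.5021*w^2 - 9.3669*w - 13.7922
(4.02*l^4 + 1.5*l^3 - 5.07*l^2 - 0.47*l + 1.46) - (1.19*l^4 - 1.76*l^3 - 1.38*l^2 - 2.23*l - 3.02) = 2.83*l^4 + 3.26*l^3 - 3.69*l^2 + 1.76*l + 4.48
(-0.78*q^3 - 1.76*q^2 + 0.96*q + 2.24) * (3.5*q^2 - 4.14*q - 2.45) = -2.73*q^5 - 2.9308*q^4 + 12.5574*q^3 + 8.1776*q^2 - 11.6256*q - 5.488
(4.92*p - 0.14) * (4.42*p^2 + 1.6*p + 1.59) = 21.7464*p^3 + 7.2532*p^2 + 7.5988*p - 0.2226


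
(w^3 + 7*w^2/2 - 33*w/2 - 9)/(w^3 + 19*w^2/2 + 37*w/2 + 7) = (w^2 + 3*w - 18)/(w^2 + 9*w + 14)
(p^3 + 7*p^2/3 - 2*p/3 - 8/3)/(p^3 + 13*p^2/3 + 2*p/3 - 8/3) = (3*p^3 + 7*p^2 - 2*p - 8)/(3*p^3 + 13*p^2 + 2*p - 8)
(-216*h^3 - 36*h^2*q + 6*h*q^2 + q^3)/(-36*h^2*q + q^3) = (6*h + q)/q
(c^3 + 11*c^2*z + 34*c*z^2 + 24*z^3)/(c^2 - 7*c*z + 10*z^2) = (c^3 + 11*c^2*z + 34*c*z^2 + 24*z^3)/(c^2 - 7*c*z + 10*z^2)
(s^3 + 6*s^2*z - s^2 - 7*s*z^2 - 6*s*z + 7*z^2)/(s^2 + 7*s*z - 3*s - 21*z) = (s^2 - s*z - s + z)/(s - 3)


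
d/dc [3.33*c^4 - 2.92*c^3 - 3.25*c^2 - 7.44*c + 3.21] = 13.32*c^3 - 8.76*c^2 - 6.5*c - 7.44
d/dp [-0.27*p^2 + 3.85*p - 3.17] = 3.85 - 0.54*p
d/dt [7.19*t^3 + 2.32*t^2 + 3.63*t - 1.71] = 21.57*t^2 + 4.64*t + 3.63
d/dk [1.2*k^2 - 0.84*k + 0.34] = 2.4*k - 0.84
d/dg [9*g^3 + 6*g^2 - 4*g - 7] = 27*g^2 + 12*g - 4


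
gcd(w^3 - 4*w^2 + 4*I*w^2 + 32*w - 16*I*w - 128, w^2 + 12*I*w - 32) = w + 8*I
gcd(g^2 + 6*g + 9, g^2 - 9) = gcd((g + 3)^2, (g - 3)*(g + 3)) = g + 3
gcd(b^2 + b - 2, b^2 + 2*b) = b + 2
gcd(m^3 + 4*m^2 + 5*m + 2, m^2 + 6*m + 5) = m + 1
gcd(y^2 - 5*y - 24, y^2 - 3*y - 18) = y + 3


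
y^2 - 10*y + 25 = (y - 5)^2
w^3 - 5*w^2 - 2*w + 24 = (w - 4)*(w - 3)*(w + 2)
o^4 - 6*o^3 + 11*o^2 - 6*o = o*(o - 3)*(o - 2)*(o - 1)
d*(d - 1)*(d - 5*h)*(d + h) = d^4 - 4*d^3*h - d^3 - 5*d^2*h^2 + 4*d^2*h + 5*d*h^2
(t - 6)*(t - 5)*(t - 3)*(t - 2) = t^4 - 16*t^3 + 91*t^2 - 216*t + 180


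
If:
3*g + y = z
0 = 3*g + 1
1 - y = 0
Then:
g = -1/3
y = 1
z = 0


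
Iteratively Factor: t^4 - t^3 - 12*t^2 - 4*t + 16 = (t + 2)*(t^3 - 3*t^2 - 6*t + 8) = (t - 4)*(t + 2)*(t^2 + t - 2) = (t - 4)*(t - 1)*(t + 2)*(t + 2)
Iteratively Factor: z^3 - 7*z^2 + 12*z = (z - 3)*(z^2 - 4*z) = z*(z - 3)*(z - 4)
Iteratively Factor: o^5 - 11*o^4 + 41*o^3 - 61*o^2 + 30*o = (o - 5)*(o^4 - 6*o^3 + 11*o^2 - 6*o) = (o - 5)*(o - 3)*(o^3 - 3*o^2 + 2*o) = (o - 5)*(o - 3)*(o - 2)*(o^2 - o) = o*(o - 5)*(o - 3)*(o - 2)*(o - 1)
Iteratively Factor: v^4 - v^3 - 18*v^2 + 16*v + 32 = (v + 1)*(v^3 - 2*v^2 - 16*v + 32) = (v + 1)*(v + 4)*(v^2 - 6*v + 8) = (v - 2)*(v + 1)*(v + 4)*(v - 4)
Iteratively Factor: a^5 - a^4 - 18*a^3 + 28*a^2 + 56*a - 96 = (a - 2)*(a^4 + a^3 - 16*a^2 - 4*a + 48) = (a - 2)*(a + 4)*(a^3 - 3*a^2 - 4*a + 12) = (a - 3)*(a - 2)*(a + 4)*(a^2 - 4) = (a - 3)*(a - 2)^2*(a + 4)*(a + 2)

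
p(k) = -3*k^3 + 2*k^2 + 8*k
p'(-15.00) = -2077.00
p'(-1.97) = -34.81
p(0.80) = 6.14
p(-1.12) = -2.24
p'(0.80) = 5.44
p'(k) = -9*k^2 + 4*k + 8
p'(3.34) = -79.04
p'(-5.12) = -248.41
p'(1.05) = 2.28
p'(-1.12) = -7.77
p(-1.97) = 14.94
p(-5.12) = 414.12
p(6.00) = -528.00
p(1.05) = 7.13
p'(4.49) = -155.48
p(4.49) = -195.32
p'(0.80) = 5.44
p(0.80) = 6.14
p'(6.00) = -292.00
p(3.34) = -62.75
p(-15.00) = 10455.00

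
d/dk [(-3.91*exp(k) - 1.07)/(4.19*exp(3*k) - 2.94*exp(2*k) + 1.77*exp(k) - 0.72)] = (32.7658*exp(3*k) + 1.9545*exp(2*k) - 6.2916*exp(k) + 4.7091)*exp(k)/(17.5561*exp(6*k) - 24.6372*exp(5*k) + 23.4762*exp(4*k) - 16.4412*exp(3*k) + 7.3665*exp(2*k) - 2.5488*exp(k) + 0.5184)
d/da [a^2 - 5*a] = 2*a - 5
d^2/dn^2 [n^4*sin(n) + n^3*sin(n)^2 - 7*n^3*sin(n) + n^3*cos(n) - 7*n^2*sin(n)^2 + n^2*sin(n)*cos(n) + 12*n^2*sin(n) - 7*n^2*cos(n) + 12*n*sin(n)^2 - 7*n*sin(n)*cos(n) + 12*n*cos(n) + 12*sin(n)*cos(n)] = -n^4*sin(n) + 7*sqrt(2)*n^3*sin(n + pi/4) + 2*n^3*cos(2*n) - 6*n^2*sin(n) + 4*n^2*sin(2*n) - 35*n^2*cos(n) - 14*n^2*cos(2*n) - 14*n*sin(n) - 14*n*sin(2*n) + 42*n*cos(n) + 25*n*cos(2*n) + 3*n + sin(2*n) - 14*cos(n) - 7*cos(2*n) - 7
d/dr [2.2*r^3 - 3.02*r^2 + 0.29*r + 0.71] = 6.6*r^2 - 6.04*r + 0.29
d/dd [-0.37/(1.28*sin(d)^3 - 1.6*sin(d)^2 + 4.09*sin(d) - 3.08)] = (1.4208*sin(d)^2 - 1.184*sin(d) + 1.5133)*cos(d)/(1.28*sin(d)^3 - 1.6*sin(d)^2 + 4.09*sin(d) - 3.08)^2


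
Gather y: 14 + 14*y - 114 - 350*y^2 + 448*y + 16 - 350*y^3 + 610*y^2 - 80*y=-350*y^3 + 260*y^2 + 382*y - 84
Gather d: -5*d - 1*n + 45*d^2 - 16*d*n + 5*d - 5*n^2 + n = 45*d^2 - 16*d*n - 5*n^2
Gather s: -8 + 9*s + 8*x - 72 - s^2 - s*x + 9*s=-s^2 + s*(18 - x) + 8*x - 80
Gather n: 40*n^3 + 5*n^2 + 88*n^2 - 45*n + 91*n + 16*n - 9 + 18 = 40*n^3 + 93*n^2 + 62*n + 9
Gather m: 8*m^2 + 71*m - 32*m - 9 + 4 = 8*m^2 + 39*m - 5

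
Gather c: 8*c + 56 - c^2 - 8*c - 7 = 49 - c^2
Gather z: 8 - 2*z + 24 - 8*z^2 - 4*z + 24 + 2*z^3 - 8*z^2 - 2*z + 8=2*z^3 - 16*z^2 - 8*z + 64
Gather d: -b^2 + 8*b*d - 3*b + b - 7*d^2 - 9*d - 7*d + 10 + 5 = -b^2 - 2*b - 7*d^2 + d*(8*b - 16) + 15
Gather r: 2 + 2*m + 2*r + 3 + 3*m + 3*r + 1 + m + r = 6*m + 6*r + 6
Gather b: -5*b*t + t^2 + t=-5*b*t + t^2 + t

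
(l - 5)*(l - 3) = l^2 - 8*l + 15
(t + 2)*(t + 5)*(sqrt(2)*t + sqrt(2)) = sqrt(2)*t^3 + 8*sqrt(2)*t^2 + 17*sqrt(2)*t + 10*sqrt(2)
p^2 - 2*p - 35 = (p - 7)*(p + 5)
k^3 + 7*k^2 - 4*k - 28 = (k - 2)*(k + 2)*(k + 7)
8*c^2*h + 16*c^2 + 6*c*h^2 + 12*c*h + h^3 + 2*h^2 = (2*c + h)*(4*c + h)*(h + 2)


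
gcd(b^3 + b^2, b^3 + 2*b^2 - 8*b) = b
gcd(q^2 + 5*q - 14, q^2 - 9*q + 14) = q - 2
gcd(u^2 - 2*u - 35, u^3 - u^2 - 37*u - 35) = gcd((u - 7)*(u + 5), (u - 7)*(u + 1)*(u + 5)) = u^2 - 2*u - 35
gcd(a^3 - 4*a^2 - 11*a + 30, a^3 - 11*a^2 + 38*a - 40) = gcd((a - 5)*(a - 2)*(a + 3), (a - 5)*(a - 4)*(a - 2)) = a^2 - 7*a + 10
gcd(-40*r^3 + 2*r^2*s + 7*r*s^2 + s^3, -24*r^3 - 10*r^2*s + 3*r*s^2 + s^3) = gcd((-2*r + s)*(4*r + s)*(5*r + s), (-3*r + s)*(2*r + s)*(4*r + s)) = 4*r + s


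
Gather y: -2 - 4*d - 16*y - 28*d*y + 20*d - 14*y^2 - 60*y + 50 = 16*d - 14*y^2 + y*(-28*d - 76) + 48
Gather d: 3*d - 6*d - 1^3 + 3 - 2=-3*d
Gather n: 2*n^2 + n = 2*n^2 + n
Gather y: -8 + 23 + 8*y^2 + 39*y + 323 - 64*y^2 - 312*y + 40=-56*y^2 - 273*y + 378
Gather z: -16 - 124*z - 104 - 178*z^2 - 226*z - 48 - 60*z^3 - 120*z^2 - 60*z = -60*z^3 - 298*z^2 - 410*z - 168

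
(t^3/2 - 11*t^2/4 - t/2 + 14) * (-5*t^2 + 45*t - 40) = -5*t^5/2 + 145*t^4/4 - 565*t^3/4 + 35*t^2/2 + 650*t - 560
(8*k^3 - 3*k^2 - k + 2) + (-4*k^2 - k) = 8*k^3 - 7*k^2 - 2*k + 2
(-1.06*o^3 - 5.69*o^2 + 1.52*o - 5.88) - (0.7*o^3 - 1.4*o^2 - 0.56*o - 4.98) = -1.76*o^3 - 4.29*o^2 + 2.08*o - 0.899999999999999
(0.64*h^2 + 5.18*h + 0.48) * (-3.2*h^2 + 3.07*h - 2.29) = -2.048*h^4 - 14.6112*h^3 + 12.901*h^2 - 10.3886*h - 1.0992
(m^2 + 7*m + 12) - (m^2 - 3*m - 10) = 10*m + 22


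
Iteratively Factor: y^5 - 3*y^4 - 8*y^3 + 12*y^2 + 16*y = (y - 4)*(y^4 + y^3 - 4*y^2 - 4*y) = (y - 4)*(y + 1)*(y^3 - 4*y) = y*(y - 4)*(y + 1)*(y^2 - 4) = y*(y - 4)*(y + 1)*(y + 2)*(y - 2)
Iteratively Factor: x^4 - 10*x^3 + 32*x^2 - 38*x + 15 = (x - 1)*(x^3 - 9*x^2 + 23*x - 15) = (x - 5)*(x - 1)*(x^2 - 4*x + 3) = (x - 5)*(x - 1)^2*(x - 3)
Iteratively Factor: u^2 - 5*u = (u)*(u - 5)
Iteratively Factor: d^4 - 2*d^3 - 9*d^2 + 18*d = (d - 2)*(d^3 - 9*d) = (d - 3)*(d - 2)*(d^2 + 3*d) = d*(d - 3)*(d - 2)*(d + 3)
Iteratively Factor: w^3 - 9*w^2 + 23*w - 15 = (w - 3)*(w^2 - 6*w + 5) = (w - 3)*(w - 1)*(w - 5)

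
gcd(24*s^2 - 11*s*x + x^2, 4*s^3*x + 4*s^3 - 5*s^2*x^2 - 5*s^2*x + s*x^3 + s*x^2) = 1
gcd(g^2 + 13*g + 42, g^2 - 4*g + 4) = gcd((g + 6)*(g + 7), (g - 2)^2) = 1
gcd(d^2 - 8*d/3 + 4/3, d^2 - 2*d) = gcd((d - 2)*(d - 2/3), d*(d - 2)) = d - 2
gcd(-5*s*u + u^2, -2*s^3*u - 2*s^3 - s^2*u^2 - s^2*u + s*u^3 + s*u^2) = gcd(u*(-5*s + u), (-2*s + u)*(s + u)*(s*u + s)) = 1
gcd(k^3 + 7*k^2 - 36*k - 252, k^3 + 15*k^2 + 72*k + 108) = k + 6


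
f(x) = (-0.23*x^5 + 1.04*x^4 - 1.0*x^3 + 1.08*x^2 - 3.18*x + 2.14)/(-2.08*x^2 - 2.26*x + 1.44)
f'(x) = (4.16*x + 2.26)*(-0.23*x^5 + 1.04*x^4 - 1.0*x^3 + 1.08*x^2 - 3.18*x + 2.14)/(-2.08*x^2 - 2.26*x + 1.44)^2 + (-1.15*x^4 + 4.16*x^3 - 3.0*x^2 + 2.16*x - 3.18)/(-2.08*x^2 - 2.26*x + 1.44)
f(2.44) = -0.20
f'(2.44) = -0.09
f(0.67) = -0.37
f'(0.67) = 3.89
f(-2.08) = -17.79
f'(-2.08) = -11.94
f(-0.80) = 3.33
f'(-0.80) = -6.78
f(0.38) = 3.75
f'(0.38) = 42.04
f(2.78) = -0.20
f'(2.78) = 0.11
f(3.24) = -0.06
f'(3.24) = 0.50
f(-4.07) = -26.98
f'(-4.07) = 10.99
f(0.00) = 1.49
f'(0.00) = 0.12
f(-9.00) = -144.87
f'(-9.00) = 39.18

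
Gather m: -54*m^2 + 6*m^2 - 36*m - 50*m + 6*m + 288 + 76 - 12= -48*m^2 - 80*m + 352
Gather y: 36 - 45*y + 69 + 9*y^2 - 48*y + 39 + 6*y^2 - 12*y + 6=15*y^2 - 105*y + 150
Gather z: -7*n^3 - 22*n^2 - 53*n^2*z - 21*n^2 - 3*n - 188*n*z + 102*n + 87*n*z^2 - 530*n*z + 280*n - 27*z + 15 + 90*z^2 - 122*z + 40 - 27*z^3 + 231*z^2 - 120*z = -7*n^3 - 43*n^2 + 379*n - 27*z^3 + z^2*(87*n + 321) + z*(-53*n^2 - 718*n - 269) + 55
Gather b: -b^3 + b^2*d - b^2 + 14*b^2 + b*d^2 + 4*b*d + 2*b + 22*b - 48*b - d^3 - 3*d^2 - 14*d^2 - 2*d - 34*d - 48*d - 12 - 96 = -b^3 + b^2*(d + 13) + b*(d^2 + 4*d - 24) - d^3 - 17*d^2 - 84*d - 108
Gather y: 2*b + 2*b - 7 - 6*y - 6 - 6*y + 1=4*b - 12*y - 12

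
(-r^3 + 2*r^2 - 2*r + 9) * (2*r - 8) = -2*r^4 + 12*r^3 - 20*r^2 + 34*r - 72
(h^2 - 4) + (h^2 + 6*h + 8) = 2*h^2 + 6*h + 4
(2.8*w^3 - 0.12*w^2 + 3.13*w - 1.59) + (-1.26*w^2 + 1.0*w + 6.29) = 2.8*w^3 - 1.38*w^2 + 4.13*w + 4.7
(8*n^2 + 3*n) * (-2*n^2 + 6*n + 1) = -16*n^4 + 42*n^3 + 26*n^2 + 3*n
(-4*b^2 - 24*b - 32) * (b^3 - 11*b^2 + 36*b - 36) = -4*b^5 + 20*b^4 + 88*b^3 - 368*b^2 - 288*b + 1152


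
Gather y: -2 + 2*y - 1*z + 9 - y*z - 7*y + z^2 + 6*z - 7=y*(-z - 5) + z^2 + 5*z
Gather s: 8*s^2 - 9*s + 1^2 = 8*s^2 - 9*s + 1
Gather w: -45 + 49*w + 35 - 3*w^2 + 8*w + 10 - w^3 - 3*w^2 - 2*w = -w^3 - 6*w^2 + 55*w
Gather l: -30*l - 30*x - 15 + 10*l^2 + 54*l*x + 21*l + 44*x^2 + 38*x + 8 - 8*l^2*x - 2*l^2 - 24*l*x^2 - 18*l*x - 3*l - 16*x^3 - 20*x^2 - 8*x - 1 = l^2*(8 - 8*x) + l*(-24*x^2 + 36*x - 12) - 16*x^3 + 24*x^2 - 8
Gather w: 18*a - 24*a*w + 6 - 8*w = 18*a + w*(-24*a - 8) + 6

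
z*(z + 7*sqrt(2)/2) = z^2 + 7*sqrt(2)*z/2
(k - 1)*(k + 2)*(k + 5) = k^3 + 6*k^2 + 3*k - 10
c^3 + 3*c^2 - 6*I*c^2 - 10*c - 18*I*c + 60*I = (c - 2)*(c + 5)*(c - 6*I)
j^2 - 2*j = j*(j - 2)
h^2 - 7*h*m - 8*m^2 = (h - 8*m)*(h + m)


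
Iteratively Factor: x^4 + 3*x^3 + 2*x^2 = (x)*(x^3 + 3*x^2 + 2*x) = x*(x + 1)*(x^2 + 2*x) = x^2*(x + 1)*(x + 2)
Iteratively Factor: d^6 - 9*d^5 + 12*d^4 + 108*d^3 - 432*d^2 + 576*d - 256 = (d + 4)*(d^5 - 13*d^4 + 64*d^3 - 148*d^2 + 160*d - 64) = (d - 1)*(d + 4)*(d^4 - 12*d^3 + 52*d^2 - 96*d + 64) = (d - 2)*(d - 1)*(d + 4)*(d^3 - 10*d^2 + 32*d - 32) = (d - 4)*(d - 2)*(d - 1)*(d + 4)*(d^2 - 6*d + 8) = (d - 4)*(d - 2)^2*(d - 1)*(d + 4)*(d - 4)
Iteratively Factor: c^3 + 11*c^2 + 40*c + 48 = (c + 4)*(c^2 + 7*c + 12) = (c + 3)*(c + 4)*(c + 4)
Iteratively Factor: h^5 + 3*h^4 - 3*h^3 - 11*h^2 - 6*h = (h + 3)*(h^4 - 3*h^2 - 2*h) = (h - 2)*(h + 3)*(h^3 + 2*h^2 + h) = h*(h - 2)*(h + 3)*(h^2 + 2*h + 1) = h*(h - 2)*(h + 1)*(h + 3)*(h + 1)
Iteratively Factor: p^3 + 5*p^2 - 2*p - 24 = (p + 3)*(p^2 + 2*p - 8) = (p + 3)*(p + 4)*(p - 2)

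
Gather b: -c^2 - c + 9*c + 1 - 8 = -c^2 + 8*c - 7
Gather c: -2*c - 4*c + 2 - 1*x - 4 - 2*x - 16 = -6*c - 3*x - 18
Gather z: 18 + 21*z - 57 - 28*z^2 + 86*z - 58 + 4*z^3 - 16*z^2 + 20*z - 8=4*z^3 - 44*z^2 + 127*z - 105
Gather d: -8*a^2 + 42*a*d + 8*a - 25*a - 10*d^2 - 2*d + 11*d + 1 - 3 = -8*a^2 - 17*a - 10*d^2 + d*(42*a + 9) - 2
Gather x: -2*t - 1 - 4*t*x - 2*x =-2*t + x*(-4*t - 2) - 1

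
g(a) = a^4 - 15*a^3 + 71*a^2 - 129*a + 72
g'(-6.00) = -3465.00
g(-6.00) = 7938.00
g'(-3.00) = -1068.00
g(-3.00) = 1584.00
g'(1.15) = -19.13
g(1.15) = -3.52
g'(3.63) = -15.17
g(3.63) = -4.56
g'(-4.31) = -1897.20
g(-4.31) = 3492.91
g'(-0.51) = -213.66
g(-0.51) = 158.31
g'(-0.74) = -260.34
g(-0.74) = 212.72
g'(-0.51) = -213.66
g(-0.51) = 158.31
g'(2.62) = 6.08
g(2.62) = -1.26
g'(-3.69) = -1466.68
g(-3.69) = 2453.80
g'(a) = 4*a^3 - 45*a^2 + 142*a - 129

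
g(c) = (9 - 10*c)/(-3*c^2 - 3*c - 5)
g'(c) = (9 - 10*c)*(6*c + 3)/(-3*c^2 - 3*c - 5)^2 - 10/(-3*c^2 - 3*c - 5)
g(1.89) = 0.46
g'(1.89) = 0.16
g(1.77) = 0.44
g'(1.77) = 0.20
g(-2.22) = -2.38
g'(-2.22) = -1.11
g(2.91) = 0.51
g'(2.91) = -0.01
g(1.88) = 0.46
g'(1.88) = 0.16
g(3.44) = 0.50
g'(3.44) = -0.04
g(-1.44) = -3.39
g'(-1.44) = -1.32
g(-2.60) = -2.00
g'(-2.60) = -0.87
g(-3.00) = -1.70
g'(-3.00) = -0.67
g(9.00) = 0.29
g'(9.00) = -0.02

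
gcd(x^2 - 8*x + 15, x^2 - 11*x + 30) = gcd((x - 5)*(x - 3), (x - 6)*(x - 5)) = x - 5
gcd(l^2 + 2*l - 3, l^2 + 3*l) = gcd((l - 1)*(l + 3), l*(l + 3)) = l + 3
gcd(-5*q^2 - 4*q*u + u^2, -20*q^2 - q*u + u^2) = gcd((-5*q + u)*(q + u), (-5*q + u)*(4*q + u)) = 5*q - u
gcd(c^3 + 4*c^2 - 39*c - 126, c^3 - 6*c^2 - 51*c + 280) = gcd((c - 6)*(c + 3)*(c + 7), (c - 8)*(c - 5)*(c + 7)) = c + 7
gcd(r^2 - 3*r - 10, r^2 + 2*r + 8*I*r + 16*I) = r + 2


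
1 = 1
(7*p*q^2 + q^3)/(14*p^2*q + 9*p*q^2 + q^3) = q/(2*p + q)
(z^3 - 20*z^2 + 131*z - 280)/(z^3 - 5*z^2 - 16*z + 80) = (z^2 - 15*z + 56)/(z^2 - 16)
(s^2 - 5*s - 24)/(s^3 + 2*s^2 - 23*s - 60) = (s - 8)/(s^2 - s - 20)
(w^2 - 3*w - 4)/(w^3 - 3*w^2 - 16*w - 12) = (w - 4)/(w^2 - 4*w - 12)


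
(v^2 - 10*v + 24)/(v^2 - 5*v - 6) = (v - 4)/(v + 1)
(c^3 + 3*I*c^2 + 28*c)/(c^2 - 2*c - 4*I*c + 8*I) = c*(c + 7*I)/(c - 2)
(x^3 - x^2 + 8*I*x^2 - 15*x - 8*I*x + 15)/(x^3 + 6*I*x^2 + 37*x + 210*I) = (x^2 + x*(-1 + 3*I) - 3*I)/(x^2 + I*x + 42)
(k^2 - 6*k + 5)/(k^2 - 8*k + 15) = (k - 1)/(k - 3)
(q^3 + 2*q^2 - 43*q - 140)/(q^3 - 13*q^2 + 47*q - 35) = (q^2 + 9*q + 20)/(q^2 - 6*q + 5)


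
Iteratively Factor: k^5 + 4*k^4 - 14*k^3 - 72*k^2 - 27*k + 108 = (k + 3)*(k^4 + k^3 - 17*k^2 - 21*k + 36) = (k + 3)^2*(k^3 - 2*k^2 - 11*k + 12) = (k + 3)^3*(k^2 - 5*k + 4) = (k - 4)*(k + 3)^3*(k - 1)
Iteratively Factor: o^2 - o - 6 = (o - 3)*(o + 2)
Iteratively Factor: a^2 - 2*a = (a - 2)*(a)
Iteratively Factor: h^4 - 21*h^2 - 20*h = (h + 1)*(h^3 - h^2 - 20*h) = h*(h + 1)*(h^2 - h - 20) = h*(h - 5)*(h + 1)*(h + 4)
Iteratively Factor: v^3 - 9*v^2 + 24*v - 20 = (v - 2)*(v^2 - 7*v + 10) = (v - 2)^2*(v - 5)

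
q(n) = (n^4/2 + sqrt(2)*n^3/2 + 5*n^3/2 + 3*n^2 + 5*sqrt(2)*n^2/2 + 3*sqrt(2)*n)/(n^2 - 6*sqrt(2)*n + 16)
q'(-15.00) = -8.46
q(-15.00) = 43.16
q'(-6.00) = -1.23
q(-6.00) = 1.60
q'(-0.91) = -0.06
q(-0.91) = -0.02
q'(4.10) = -144.90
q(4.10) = -247.31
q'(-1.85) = 0.01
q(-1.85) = 0.00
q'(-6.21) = -1.36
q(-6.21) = 1.88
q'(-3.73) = -0.21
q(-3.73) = 0.09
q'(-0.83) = -0.06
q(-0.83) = -0.03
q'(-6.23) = -1.37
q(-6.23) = 1.90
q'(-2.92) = -0.04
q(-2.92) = 0.00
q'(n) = (-2*n + 6*sqrt(2))*(n^4/2 + sqrt(2)*n^3/2 + 5*n^3/2 + 3*n^2 + 5*sqrt(2)*n^2/2 + 3*sqrt(2)*n)/(n^2 - 6*sqrt(2)*n + 16)^2 + (2*n^3 + 3*sqrt(2)*n^2/2 + 15*n^2/2 + 6*n + 5*sqrt(2)*n + 3*sqrt(2))/(n^2 - 6*sqrt(2)*n + 16) = (2*n^5 - 17*sqrt(2)*n^4 + 5*n^4 - 60*sqrt(2)*n^3 + 40*n^3 + 6*sqrt(2)*n^2 + 180*n^2 + 192*n + 160*sqrt(2)*n + 96*sqrt(2))/(2*(n^4 - 12*sqrt(2)*n^3 + 104*n^2 - 192*sqrt(2)*n + 256))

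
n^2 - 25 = (n - 5)*(n + 5)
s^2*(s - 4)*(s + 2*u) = s^4 + 2*s^3*u - 4*s^3 - 8*s^2*u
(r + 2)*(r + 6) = r^2 + 8*r + 12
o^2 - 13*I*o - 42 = (o - 7*I)*(o - 6*I)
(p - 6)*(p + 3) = p^2 - 3*p - 18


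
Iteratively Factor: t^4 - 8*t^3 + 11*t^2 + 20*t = (t + 1)*(t^3 - 9*t^2 + 20*t) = (t - 5)*(t + 1)*(t^2 - 4*t) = (t - 5)*(t - 4)*(t + 1)*(t)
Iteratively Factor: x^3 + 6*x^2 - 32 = (x + 4)*(x^2 + 2*x - 8) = (x - 2)*(x + 4)*(x + 4)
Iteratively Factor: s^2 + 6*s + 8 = (s + 2)*(s + 4)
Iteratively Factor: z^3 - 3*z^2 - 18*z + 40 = (z - 5)*(z^2 + 2*z - 8) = (z - 5)*(z - 2)*(z + 4)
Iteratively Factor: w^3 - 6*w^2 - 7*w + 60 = (w + 3)*(w^2 - 9*w + 20) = (w - 4)*(w + 3)*(w - 5)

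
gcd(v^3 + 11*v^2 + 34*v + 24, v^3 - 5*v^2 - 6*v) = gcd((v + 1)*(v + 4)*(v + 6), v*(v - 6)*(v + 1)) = v + 1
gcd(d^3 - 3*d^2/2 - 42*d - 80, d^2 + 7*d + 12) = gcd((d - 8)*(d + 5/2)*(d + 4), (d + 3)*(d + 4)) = d + 4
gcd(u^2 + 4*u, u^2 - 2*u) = u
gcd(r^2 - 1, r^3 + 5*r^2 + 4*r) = r + 1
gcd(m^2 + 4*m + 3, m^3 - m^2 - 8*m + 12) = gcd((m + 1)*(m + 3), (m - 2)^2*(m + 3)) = m + 3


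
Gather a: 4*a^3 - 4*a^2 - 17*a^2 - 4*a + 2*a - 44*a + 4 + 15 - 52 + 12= 4*a^3 - 21*a^2 - 46*a - 21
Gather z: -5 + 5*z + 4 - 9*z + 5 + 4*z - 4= 0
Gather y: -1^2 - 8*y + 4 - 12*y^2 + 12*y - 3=-12*y^2 + 4*y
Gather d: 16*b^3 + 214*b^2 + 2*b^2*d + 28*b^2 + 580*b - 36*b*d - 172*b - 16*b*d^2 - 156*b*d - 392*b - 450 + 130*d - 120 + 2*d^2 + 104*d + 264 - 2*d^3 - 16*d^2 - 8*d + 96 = 16*b^3 + 242*b^2 + 16*b - 2*d^3 + d^2*(-16*b - 14) + d*(2*b^2 - 192*b + 226) - 210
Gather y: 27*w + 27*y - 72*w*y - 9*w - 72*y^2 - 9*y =18*w - 72*y^2 + y*(18 - 72*w)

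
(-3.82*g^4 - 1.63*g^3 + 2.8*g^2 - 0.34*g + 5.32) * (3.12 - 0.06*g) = 0.2292*g^5 - 11.8206*g^4 - 5.2536*g^3 + 8.7564*g^2 - 1.38*g + 16.5984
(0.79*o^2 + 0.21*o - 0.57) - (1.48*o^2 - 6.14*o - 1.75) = -0.69*o^2 + 6.35*o + 1.18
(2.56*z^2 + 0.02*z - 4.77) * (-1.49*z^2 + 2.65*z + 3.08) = -3.8144*z^4 + 6.7542*z^3 + 15.0451*z^2 - 12.5789*z - 14.6916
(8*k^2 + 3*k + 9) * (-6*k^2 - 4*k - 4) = -48*k^4 - 50*k^3 - 98*k^2 - 48*k - 36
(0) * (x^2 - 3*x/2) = 0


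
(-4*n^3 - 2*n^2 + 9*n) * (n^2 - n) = -4*n^5 + 2*n^4 + 11*n^3 - 9*n^2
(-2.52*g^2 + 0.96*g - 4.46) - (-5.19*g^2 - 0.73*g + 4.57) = 2.67*g^2 + 1.69*g - 9.03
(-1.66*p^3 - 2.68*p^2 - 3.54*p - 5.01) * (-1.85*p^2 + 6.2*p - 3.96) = 3.071*p^5 - 5.334*p^4 - 3.4934*p^3 - 2.0667*p^2 - 17.0436*p + 19.8396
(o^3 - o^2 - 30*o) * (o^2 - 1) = o^5 - o^4 - 31*o^3 + o^2 + 30*o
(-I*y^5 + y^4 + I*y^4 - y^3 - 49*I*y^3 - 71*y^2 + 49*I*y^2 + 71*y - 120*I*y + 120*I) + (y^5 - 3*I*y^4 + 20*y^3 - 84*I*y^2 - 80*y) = y^5 - I*y^5 + y^4 - 2*I*y^4 + 19*y^3 - 49*I*y^3 - 71*y^2 - 35*I*y^2 - 9*y - 120*I*y + 120*I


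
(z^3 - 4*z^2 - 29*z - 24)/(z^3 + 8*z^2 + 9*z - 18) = (z^2 - 7*z - 8)/(z^2 + 5*z - 6)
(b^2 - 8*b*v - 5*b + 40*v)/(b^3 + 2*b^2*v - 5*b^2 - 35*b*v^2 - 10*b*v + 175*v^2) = (-b + 8*v)/(-b^2 - 2*b*v + 35*v^2)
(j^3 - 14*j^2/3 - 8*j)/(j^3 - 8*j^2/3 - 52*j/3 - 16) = j/(j + 2)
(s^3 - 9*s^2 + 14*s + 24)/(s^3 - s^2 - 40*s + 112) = (s^2 - 5*s - 6)/(s^2 + 3*s - 28)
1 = 1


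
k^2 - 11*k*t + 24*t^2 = (k - 8*t)*(k - 3*t)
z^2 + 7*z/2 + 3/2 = (z + 1/2)*(z + 3)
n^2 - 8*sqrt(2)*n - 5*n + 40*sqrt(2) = (n - 5)*(n - 8*sqrt(2))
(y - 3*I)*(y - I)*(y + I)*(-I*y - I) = -I*y^4 - 3*y^3 - I*y^3 - 3*y^2 - I*y^2 - 3*y - I*y - 3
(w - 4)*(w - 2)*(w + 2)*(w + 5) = w^4 + w^3 - 24*w^2 - 4*w + 80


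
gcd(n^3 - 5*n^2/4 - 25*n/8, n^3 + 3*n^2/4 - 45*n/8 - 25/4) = n^2 - 5*n/4 - 25/8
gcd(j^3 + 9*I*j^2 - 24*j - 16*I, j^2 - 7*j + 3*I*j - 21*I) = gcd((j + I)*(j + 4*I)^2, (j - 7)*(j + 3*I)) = 1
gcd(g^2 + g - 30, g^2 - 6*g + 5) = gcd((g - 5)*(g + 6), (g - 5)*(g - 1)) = g - 5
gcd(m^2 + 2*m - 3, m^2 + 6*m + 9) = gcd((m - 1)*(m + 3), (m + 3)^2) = m + 3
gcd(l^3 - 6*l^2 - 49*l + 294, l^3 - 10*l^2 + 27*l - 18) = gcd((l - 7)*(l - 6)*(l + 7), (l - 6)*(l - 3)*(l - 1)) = l - 6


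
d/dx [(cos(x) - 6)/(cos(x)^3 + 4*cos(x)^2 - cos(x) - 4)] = (-93*cos(x)/2 - 7*cos(2*x) + cos(3*x)/2 + 3)/((cos(x) + 4)^2*sin(x)^3)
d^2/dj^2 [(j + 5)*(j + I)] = 2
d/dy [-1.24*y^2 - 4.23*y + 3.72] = -2.48*y - 4.23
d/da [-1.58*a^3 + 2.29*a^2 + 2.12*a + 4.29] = -4.74*a^2 + 4.58*a + 2.12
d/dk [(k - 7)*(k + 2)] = 2*k - 5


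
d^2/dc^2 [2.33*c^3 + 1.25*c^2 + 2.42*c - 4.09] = 13.98*c + 2.5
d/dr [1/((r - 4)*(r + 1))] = (3 - 2*r)/(r^4 - 6*r^3 + r^2 + 24*r + 16)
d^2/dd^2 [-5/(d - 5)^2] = -30/(d - 5)^4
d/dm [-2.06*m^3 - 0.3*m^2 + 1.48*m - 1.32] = -6.18*m^2 - 0.6*m + 1.48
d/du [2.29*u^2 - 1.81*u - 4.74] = 4.58*u - 1.81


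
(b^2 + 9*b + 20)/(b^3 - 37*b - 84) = (b + 5)/(b^2 - 4*b - 21)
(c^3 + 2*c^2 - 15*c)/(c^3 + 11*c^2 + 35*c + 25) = c*(c - 3)/(c^2 + 6*c + 5)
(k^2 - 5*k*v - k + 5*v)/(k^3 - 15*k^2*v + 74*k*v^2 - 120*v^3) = (k - 1)/(k^2 - 10*k*v + 24*v^2)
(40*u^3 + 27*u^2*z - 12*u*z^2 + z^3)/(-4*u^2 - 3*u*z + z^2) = (40*u^2 - 13*u*z + z^2)/(-4*u + z)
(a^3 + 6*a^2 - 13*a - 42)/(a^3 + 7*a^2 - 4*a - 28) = (a - 3)/(a - 2)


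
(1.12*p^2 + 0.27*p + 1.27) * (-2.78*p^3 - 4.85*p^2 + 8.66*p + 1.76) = -3.1136*p^5 - 6.1826*p^4 + 4.8591*p^3 - 1.8501*p^2 + 11.4734*p + 2.2352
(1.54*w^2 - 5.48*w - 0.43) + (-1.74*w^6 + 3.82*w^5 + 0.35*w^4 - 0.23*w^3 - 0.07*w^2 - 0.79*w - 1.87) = -1.74*w^6 + 3.82*w^5 + 0.35*w^4 - 0.23*w^3 + 1.47*w^2 - 6.27*w - 2.3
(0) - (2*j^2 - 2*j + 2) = -2*j^2 + 2*j - 2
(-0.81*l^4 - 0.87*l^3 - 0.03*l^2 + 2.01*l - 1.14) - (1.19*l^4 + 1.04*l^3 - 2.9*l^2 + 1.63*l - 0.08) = -2.0*l^4 - 1.91*l^3 + 2.87*l^2 + 0.38*l - 1.06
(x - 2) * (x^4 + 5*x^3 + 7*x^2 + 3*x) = x^5 + 3*x^4 - 3*x^3 - 11*x^2 - 6*x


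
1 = 1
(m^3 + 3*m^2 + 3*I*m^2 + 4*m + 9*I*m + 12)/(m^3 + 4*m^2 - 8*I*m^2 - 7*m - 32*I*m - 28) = (m^2 + m*(3 + 4*I) + 12*I)/(m^2 + m*(4 - 7*I) - 28*I)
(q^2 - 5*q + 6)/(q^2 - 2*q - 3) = (q - 2)/(q + 1)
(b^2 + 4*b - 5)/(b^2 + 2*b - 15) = (b - 1)/(b - 3)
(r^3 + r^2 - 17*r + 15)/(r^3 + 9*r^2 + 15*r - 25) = (r - 3)/(r + 5)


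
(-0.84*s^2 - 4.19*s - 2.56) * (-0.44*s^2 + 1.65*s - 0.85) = 0.3696*s^4 + 0.4576*s^3 - 5.0731*s^2 - 0.6625*s + 2.176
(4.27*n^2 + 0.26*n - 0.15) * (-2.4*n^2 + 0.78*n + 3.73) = -10.248*n^4 + 2.7066*n^3 + 16.4899*n^2 + 0.8528*n - 0.5595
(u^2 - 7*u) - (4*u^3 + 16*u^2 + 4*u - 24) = -4*u^3 - 15*u^2 - 11*u + 24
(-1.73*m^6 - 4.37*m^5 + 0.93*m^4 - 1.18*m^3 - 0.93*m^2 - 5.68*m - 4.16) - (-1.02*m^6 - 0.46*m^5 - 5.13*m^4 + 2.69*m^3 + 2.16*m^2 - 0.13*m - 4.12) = -0.71*m^6 - 3.91*m^5 + 6.06*m^4 - 3.87*m^3 - 3.09*m^2 - 5.55*m - 0.04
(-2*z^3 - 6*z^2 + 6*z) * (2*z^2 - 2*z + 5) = -4*z^5 - 8*z^4 + 14*z^3 - 42*z^2 + 30*z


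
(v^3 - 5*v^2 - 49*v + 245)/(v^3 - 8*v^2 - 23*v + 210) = (v^2 + 2*v - 35)/(v^2 - v - 30)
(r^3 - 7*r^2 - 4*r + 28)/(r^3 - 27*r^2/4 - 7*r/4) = 4*(r^2 - 4)/(r*(4*r + 1))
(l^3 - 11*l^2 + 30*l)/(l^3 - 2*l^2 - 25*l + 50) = l*(l - 6)/(l^2 + 3*l - 10)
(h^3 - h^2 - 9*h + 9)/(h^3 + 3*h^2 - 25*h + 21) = (h + 3)/(h + 7)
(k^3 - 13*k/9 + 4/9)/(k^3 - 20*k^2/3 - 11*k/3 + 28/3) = (k - 1/3)/(k - 7)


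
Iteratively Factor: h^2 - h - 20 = (h + 4)*(h - 5)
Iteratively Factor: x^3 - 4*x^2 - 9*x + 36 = (x - 4)*(x^2 - 9) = (x - 4)*(x + 3)*(x - 3)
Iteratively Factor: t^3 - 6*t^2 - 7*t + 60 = (t + 3)*(t^2 - 9*t + 20) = (t - 5)*(t + 3)*(t - 4)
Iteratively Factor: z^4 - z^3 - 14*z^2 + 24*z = (z - 2)*(z^3 + z^2 - 12*z) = z*(z - 2)*(z^2 + z - 12) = z*(z - 2)*(z + 4)*(z - 3)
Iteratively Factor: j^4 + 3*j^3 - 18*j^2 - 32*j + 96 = (j - 3)*(j^3 + 6*j^2 - 32) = (j - 3)*(j + 4)*(j^2 + 2*j - 8) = (j - 3)*(j + 4)^2*(j - 2)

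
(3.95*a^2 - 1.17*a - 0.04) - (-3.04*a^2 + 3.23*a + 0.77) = 6.99*a^2 - 4.4*a - 0.81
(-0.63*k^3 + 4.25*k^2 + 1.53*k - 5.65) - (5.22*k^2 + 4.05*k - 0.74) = -0.63*k^3 - 0.97*k^2 - 2.52*k - 4.91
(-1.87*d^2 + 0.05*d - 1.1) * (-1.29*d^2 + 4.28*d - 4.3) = 2.4123*d^4 - 8.0681*d^3 + 9.674*d^2 - 4.923*d + 4.73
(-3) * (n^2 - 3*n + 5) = -3*n^2 + 9*n - 15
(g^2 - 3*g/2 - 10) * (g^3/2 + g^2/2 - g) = g^5/2 - g^4/4 - 27*g^3/4 - 7*g^2/2 + 10*g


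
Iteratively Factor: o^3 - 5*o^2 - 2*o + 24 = (o - 3)*(o^2 - 2*o - 8) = (o - 3)*(o + 2)*(o - 4)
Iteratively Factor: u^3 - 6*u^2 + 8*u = (u)*(u^2 - 6*u + 8) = u*(u - 2)*(u - 4)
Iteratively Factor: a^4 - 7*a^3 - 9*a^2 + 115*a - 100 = (a - 1)*(a^3 - 6*a^2 - 15*a + 100) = (a - 5)*(a - 1)*(a^2 - a - 20) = (a - 5)^2*(a - 1)*(a + 4)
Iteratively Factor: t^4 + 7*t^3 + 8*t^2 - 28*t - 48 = (t - 2)*(t^3 + 9*t^2 + 26*t + 24) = (t - 2)*(t + 2)*(t^2 + 7*t + 12) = (t - 2)*(t + 2)*(t + 3)*(t + 4)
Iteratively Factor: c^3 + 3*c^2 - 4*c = (c + 4)*(c^2 - c) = c*(c + 4)*(c - 1)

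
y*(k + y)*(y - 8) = k*y^2 - 8*k*y + y^3 - 8*y^2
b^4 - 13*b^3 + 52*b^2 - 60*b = b*(b - 6)*(b - 5)*(b - 2)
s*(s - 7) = s^2 - 7*s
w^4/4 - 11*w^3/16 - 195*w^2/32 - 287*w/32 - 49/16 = (w/4 + 1/2)*(w - 7)*(w + 1/2)*(w + 7/4)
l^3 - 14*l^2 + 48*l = l*(l - 8)*(l - 6)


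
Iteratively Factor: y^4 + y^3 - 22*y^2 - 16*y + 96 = (y - 2)*(y^3 + 3*y^2 - 16*y - 48) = (y - 2)*(y + 4)*(y^2 - y - 12) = (y - 4)*(y - 2)*(y + 4)*(y + 3)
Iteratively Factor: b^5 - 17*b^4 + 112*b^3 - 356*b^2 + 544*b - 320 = (b - 5)*(b^4 - 12*b^3 + 52*b^2 - 96*b + 64) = (b - 5)*(b - 2)*(b^3 - 10*b^2 + 32*b - 32) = (b - 5)*(b - 4)*(b - 2)*(b^2 - 6*b + 8) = (b - 5)*(b - 4)*(b - 2)^2*(b - 4)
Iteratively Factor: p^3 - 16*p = (p + 4)*(p^2 - 4*p) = (p - 4)*(p + 4)*(p)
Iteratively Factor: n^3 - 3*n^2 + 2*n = (n - 1)*(n^2 - 2*n) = n*(n - 1)*(n - 2)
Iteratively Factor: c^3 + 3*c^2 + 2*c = (c)*(c^2 + 3*c + 2) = c*(c + 2)*(c + 1)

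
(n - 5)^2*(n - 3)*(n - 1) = n^4 - 14*n^3 + 68*n^2 - 130*n + 75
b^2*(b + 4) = b^3 + 4*b^2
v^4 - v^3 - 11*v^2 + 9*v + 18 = (v - 3)*(v - 2)*(v + 1)*(v + 3)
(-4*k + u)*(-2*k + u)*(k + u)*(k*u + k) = 8*k^4*u + 8*k^4 + 2*k^3*u^2 + 2*k^3*u - 5*k^2*u^3 - 5*k^2*u^2 + k*u^4 + k*u^3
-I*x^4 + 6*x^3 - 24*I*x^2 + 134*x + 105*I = (x - 5*I)*(x + 3*I)*(x + 7*I)*(-I*x + 1)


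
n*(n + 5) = n^2 + 5*n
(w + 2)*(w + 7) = w^2 + 9*w + 14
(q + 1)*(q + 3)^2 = q^3 + 7*q^2 + 15*q + 9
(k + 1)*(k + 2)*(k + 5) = k^3 + 8*k^2 + 17*k + 10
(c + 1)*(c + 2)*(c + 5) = c^3 + 8*c^2 + 17*c + 10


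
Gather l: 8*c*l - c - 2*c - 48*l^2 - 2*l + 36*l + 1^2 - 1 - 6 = -3*c - 48*l^2 + l*(8*c + 34) - 6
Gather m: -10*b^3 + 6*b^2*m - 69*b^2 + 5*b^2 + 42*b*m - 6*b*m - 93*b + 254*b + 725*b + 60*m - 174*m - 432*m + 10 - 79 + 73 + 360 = -10*b^3 - 64*b^2 + 886*b + m*(6*b^2 + 36*b - 546) + 364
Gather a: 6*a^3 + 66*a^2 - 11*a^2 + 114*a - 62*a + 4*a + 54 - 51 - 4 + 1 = 6*a^3 + 55*a^2 + 56*a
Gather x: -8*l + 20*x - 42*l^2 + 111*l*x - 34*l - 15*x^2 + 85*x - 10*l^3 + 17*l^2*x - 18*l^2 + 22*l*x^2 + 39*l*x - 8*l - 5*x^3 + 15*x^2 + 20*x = -10*l^3 - 60*l^2 + 22*l*x^2 - 50*l - 5*x^3 + x*(17*l^2 + 150*l + 125)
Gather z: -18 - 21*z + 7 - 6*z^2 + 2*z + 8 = -6*z^2 - 19*z - 3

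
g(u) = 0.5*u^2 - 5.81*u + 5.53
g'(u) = 1.0*u - 5.81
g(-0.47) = 8.37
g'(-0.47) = -6.28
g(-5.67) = 54.55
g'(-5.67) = -11.48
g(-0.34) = 7.56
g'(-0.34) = -6.15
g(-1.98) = 18.99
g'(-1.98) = -7.79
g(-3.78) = 34.64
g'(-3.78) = -9.59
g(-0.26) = 7.07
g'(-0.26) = -6.07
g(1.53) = -2.19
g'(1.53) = -4.28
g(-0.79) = 10.43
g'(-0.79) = -6.60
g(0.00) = 5.53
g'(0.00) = -5.81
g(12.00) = 7.81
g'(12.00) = 6.19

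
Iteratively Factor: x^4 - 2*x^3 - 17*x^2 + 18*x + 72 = (x - 4)*(x^3 + 2*x^2 - 9*x - 18) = (x - 4)*(x - 3)*(x^2 + 5*x + 6) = (x - 4)*(x - 3)*(x + 2)*(x + 3)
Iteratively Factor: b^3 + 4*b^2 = (b)*(b^2 + 4*b) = b*(b + 4)*(b)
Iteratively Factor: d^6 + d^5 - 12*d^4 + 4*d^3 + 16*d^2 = (d)*(d^5 + d^4 - 12*d^3 + 4*d^2 + 16*d) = d*(d + 4)*(d^4 - 3*d^3 + 4*d) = d*(d - 2)*(d + 4)*(d^3 - d^2 - 2*d) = d*(d - 2)^2*(d + 4)*(d^2 + d) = d*(d - 2)^2*(d + 1)*(d + 4)*(d)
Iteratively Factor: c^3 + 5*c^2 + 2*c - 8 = (c + 4)*(c^2 + c - 2) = (c + 2)*(c + 4)*(c - 1)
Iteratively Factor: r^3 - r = (r - 1)*(r^2 + r) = r*(r - 1)*(r + 1)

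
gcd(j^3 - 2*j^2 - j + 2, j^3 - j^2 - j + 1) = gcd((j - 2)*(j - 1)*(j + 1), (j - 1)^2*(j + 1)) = j^2 - 1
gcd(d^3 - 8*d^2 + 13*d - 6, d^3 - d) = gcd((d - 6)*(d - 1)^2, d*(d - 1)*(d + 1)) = d - 1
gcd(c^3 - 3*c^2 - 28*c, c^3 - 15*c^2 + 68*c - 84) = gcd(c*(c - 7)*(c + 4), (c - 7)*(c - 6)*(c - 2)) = c - 7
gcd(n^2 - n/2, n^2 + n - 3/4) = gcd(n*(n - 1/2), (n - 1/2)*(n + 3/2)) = n - 1/2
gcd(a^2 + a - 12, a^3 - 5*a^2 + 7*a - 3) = a - 3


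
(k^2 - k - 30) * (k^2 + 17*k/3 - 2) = k^4 + 14*k^3/3 - 113*k^2/3 - 168*k + 60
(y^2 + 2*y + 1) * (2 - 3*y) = -3*y^3 - 4*y^2 + y + 2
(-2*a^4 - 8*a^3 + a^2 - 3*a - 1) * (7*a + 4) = -14*a^5 - 64*a^4 - 25*a^3 - 17*a^2 - 19*a - 4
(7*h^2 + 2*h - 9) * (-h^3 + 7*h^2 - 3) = -7*h^5 + 47*h^4 + 23*h^3 - 84*h^2 - 6*h + 27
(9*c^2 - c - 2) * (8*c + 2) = 72*c^3 + 10*c^2 - 18*c - 4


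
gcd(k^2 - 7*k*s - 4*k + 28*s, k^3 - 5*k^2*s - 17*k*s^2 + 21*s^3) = -k + 7*s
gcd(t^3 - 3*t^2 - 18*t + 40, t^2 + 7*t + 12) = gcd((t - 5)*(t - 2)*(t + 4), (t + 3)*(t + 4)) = t + 4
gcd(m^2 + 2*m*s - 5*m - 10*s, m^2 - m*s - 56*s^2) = 1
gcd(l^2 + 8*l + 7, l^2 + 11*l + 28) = l + 7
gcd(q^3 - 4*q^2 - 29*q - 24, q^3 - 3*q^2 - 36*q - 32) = q^2 - 7*q - 8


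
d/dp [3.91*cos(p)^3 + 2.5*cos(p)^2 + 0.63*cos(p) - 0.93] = (11.73*sin(p)^2 - 5.0*cos(p) - 12.36)*sin(p)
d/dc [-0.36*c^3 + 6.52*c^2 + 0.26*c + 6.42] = -1.08*c^2 + 13.04*c + 0.26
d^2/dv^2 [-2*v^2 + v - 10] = -4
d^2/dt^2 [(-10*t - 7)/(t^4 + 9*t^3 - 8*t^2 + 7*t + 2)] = 2*(-(10*t + 7)*(4*t^3 + 27*t^2 - 16*t + 7)^2 + (40*t^3 + 270*t^2 - 160*t + (10*t + 7)*(6*t^2 + 27*t - 8) + 70)*(t^4 + 9*t^3 - 8*t^2 + 7*t + 2))/(t^4 + 9*t^3 - 8*t^2 + 7*t + 2)^3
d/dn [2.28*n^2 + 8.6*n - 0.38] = 4.56*n + 8.6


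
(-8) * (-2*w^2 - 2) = 16*w^2 + 16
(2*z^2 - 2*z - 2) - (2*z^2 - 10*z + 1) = 8*z - 3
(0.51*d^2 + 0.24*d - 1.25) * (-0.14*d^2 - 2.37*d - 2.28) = -0.0714*d^4 - 1.2423*d^3 - 1.5566*d^2 + 2.4153*d + 2.85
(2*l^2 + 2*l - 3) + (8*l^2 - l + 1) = 10*l^2 + l - 2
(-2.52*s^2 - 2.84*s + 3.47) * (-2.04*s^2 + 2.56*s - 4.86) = 5.1408*s^4 - 0.6576*s^3 - 2.102*s^2 + 22.6856*s - 16.8642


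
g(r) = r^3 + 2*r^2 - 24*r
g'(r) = 3*r^2 + 4*r - 24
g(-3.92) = 64.58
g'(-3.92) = 6.42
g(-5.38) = 31.29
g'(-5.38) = 41.31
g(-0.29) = 7.10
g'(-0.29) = -24.91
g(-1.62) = 39.88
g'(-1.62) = -22.61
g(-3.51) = 65.64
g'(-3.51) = -1.08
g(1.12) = -22.97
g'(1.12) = -15.76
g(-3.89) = 64.76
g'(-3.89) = 5.84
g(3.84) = -6.05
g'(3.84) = 35.60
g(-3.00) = 63.00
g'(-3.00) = -9.00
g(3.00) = -27.00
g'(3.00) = 15.00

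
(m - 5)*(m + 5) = m^2 - 25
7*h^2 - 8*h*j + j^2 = (-7*h + j)*(-h + j)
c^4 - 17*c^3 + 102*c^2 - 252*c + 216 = (c - 6)^2*(c - 3)*(c - 2)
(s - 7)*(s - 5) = s^2 - 12*s + 35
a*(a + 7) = a^2 + 7*a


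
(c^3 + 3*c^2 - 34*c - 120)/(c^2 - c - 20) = (c^2 - c - 30)/(c - 5)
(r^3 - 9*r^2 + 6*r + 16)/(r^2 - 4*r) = (r^3 - 9*r^2 + 6*r + 16)/(r*(r - 4))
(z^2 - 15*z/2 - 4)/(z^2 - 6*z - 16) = (z + 1/2)/(z + 2)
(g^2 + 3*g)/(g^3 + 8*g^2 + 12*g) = (g + 3)/(g^2 + 8*g + 12)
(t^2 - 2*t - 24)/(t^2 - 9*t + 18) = (t + 4)/(t - 3)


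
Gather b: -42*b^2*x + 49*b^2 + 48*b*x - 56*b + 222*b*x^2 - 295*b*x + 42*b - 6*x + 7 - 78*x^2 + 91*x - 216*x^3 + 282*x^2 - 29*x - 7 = b^2*(49 - 42*x) + b*(222*x^2 - 247*x - 14) - 216*x^3 + 204*x^2 + 56*x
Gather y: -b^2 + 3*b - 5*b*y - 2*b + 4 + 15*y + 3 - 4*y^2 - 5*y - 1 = -b^2 + b - 4*y^2 + y*(10 - 5*b) + 6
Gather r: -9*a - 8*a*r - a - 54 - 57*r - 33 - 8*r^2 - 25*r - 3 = -10*a - 8*r^2 + r*(-8*a - 82) - 90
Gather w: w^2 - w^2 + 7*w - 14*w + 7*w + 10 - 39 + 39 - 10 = 0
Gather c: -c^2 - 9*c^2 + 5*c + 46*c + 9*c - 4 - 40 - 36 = -10*c^2 + 60*c - 80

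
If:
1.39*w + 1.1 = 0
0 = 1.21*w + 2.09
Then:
No Solution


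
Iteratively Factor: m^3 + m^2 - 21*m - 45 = (m + 3)*(m^2 - 2*m - 15) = (m + 3)^2*(m - 5)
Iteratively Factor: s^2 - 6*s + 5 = (s - 1)*(s - 5)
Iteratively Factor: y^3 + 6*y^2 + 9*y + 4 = (y + 4)*(y^2 + 2*y + 1) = (y + 1)*(y + 4)*(y + 1)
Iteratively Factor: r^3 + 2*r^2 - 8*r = (r)*(r^2 + 2*r - 8) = r*(r - 2)*(r + 4)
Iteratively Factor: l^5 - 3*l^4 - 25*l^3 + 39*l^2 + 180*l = (l + 3)*(l^4 - 6*l^3 - 7*l^2 + 60*l) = (l - 5)*(l + 3)*(l^3 - l^2 - 12*l) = (l - 5)*(l + 3)^2*(l^2 - 4*l) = l*(l - 5)*(l + 3)^2*(l - 4)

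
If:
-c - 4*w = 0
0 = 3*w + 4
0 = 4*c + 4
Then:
No Solution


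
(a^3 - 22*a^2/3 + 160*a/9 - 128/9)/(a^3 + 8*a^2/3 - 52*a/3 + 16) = (9*a^2 - 48*a + 64)/(3*(3*a^2 + 14*a - 24))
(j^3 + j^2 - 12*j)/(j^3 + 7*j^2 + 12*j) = (j - 3)/(j + 3)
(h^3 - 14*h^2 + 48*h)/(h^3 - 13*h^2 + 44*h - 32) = h*(h - 6)/(h^2 - 5*h + 4)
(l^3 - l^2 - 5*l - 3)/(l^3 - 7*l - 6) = (l + 1)/(l + 2)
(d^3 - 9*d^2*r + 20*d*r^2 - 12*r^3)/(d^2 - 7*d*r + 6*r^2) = d - 2*r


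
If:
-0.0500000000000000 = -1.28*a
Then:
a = 0.04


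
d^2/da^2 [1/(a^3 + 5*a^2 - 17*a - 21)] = 2*(-(3*a + 5)*(a^3 + 5*a^2 - 17*a - 21) + (3*a^2 + 10*a - 17)^2)/(a^3 + 5*a^2 - 17*a - 21)^3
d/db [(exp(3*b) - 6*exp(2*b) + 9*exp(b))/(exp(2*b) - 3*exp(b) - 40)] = (exp(4*b) - 6*exp(3*b) - 111*exp(2*b) + 480*exp(b) - 360)*exp(b)/(exp(4*b) - 6*exp(3*b) - 71*exp(2*b) + 240*exp(b) + 1600)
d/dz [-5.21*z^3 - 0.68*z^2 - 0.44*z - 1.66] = -15.63*z^2 - 1.36*z - 0.44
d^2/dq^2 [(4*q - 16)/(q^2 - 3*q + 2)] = 8*((7 - 3*q)*(q^2 - 3*q + 2) + (q - 4)*(2*q - 3)^2)/(q^2 - 3*q + 2)^3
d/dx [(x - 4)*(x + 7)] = 2*x + 3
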